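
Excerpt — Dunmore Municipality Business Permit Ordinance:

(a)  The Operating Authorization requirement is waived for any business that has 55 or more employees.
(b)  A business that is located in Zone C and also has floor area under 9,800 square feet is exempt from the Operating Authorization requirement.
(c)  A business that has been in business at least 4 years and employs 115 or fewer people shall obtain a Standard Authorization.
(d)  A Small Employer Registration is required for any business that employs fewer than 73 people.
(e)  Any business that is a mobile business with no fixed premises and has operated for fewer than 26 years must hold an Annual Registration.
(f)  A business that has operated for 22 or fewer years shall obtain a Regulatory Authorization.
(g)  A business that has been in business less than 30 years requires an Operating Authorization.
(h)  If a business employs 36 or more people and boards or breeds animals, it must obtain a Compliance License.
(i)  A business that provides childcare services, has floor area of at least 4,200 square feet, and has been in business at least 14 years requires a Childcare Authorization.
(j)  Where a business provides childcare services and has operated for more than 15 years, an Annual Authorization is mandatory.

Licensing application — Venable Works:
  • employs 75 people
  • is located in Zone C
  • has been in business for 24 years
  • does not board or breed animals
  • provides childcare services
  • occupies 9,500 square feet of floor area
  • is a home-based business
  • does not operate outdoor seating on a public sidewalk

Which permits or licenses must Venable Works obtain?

Annual Authorization, Childcare Authorization, Standard Authorization

(a) employees 75 ≥ 55 → exempt from Operating Authorization.
(b) is located in Zone C; floor area 9,500 square feet < 9,800 square feet → exempt from Operating Authorization.
(c) years in business 24 ≥ 4; employees 75 ≤ 115 → Standard Authorization required.
(d) employees 75 ≥ 73 → Small Employer Registration not required.
(e) is a home-based business (not: is a mobile business with no fixed premises); years in business 24 < 26 → Annual Registration not required.
(f) years in business 24 > 22 → Regulatory Authorization not required.
(g) years in business 24 < 30 → Operating Authorization required.
(h) employees 75 ≥ 36; does not board or breed animals → Compliance License not required.
(i) provides childcare services; floor area 9,500 square feet ≥ 4,200 square feet; years in business 24 ≥ 14 → Childcare Authorization required.
(j) provides childcare services; years in business 24 > 15 → Annual Authorization required.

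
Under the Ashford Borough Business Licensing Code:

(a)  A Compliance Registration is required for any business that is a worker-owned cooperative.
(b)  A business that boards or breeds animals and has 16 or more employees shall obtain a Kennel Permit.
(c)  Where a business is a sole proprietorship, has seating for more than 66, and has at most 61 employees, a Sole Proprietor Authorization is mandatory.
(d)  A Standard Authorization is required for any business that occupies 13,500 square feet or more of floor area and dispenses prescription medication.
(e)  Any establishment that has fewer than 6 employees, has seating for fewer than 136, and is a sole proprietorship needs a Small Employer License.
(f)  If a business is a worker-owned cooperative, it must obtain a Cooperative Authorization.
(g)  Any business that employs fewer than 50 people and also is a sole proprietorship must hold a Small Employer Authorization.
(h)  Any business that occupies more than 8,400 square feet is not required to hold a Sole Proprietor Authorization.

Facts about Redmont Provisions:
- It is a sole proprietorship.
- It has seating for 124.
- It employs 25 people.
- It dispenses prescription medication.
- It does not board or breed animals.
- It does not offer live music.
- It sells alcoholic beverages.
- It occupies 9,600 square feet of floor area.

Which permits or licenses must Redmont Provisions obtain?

(a) is a sole proprietorship (not: is a worker-owned cooperative) → Compliance Registration not required.
(b) does not board or breed animals; employees 25 ≥ 16 → Kennel Permit not required.
(c) is a sole proprietorship; seating 124 > 66; employees 25 ≤ 61 → Sole Proprietor Authorization required.
(d) floor area 9,600 square feet < 13,500 square feet; dispenses prescription medication → Standard Authorization not required.
(e) employees 25 ≥ 6; seating 124 < 136; is a sole proprietorship → Small Employer License not required.
(f) is a sole proprietorship (not: is a worker-owned cooperative) → Cooperative Authorization not required.
(g) employees 25 < 50; is a sole proprietorship → Small Employer Authorization required.
(h) floor area 9,600 square feet > 8,400 square feet → exempt from Sole Proprietor Authorization.

Small Employer Authorization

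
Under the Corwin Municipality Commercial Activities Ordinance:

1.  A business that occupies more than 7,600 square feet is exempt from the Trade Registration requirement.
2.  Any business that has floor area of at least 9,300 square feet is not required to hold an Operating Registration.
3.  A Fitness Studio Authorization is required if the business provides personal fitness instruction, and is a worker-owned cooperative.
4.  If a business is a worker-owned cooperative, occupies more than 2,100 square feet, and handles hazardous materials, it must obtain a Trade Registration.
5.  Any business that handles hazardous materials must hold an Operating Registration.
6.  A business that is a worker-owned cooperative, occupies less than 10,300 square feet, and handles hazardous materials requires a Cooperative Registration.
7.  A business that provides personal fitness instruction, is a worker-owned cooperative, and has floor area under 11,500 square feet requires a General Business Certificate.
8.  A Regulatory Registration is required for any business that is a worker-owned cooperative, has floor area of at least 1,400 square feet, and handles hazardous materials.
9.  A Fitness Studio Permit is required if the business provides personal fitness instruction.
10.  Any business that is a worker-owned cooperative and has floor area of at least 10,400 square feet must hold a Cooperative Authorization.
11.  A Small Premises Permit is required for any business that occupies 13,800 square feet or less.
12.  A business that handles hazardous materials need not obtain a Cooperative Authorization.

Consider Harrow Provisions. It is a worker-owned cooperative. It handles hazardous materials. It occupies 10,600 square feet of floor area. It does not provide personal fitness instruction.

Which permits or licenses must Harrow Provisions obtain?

Regulatory Registration, Small Premises Permit

1. floor area 10,600 square feet > 7,600 square feet → exempt from Trade Registration.
2. floor area 10,600 square feet ≥ 9,300 square feet → exempt from Operating Registration.
3. does not provide personal fitness instruction; is a worker-owned cooperative → Fitness Studio Authorization not required.
4. is a worker-owned cooperative; floor area 10,600 square feet > 2,100 square feet; handles hazardous materials → Trade Registration required.
5. handles hazardous materials → Operating Registration required.
6. is a worker-owned cooperative; floor area 10,600 square feet ≥ 10,300 square feet; handles hazardous materials → Cooperative Registration not required.
7. does not provide personal fitness instruction; is a worker-owned cooperative; floor area 10,600 square feet < 11,500 square feet → General Business Certificate not required.
8. is a worker-owned cooperative; floor area 10,600 square feet ≥ 1,400 square feet; handles hazardous materials → Regulatory Registration required.
9. does not provide personal fitness instruction → Fitness Studio Permit not required.
10. is a worker-owned cooperative; floor area 10,600 square feet ≥ 10,400 square feet → Cooperative Authorization required.
11. floor area 10,600 square feet ≤ 13,800 square feet → Small Premises Permit required.
12. handles hazardous materials → exempt from Cooperative Authorization.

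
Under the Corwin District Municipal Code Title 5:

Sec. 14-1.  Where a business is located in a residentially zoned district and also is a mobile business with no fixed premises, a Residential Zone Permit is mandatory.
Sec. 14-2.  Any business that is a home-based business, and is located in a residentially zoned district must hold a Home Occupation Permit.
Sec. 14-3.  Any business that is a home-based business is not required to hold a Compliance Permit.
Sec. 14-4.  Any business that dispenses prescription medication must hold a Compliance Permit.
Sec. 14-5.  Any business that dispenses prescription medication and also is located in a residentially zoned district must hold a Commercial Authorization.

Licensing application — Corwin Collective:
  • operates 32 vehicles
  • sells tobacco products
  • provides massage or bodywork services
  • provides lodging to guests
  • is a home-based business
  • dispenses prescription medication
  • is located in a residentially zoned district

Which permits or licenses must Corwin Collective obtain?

Sec. 14-1. is located in a residentially zoned district; is a home-based business (not: is a mobile business with no fixed premises) → Residential Zone Permit not required.
Sec. 14-2. is a home-based business; is located in a residentially zoned district → Home Occupation Permit required.
Sec. 14-3. is a home-based business → exempt from Compliance Permit.
Sec. 14-4. dispenses prescription medication → Compliance Permit required.
Sec. 14-5. dispenses prescription medication; is located in a residentially zoned district → Commercial Authorization required.

Commercial Authorization, Home Occupation Permit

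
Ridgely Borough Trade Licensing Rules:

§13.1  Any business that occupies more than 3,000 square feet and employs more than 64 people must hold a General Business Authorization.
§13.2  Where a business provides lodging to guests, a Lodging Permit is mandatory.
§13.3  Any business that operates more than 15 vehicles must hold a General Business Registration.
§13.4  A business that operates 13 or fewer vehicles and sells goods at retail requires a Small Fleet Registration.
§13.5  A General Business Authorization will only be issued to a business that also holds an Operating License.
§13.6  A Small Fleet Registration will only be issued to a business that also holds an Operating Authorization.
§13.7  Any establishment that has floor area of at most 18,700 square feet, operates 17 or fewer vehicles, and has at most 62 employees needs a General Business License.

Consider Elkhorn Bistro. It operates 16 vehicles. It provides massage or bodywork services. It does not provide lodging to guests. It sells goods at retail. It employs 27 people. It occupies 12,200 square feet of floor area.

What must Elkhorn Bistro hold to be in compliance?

§13.1 floor area 12,200 square feet > 3,000 square feet; employees 27 ≤ 64 → General Business Authorization not required.
§13.2 does not provide lodging to guests → Lodging Permit not required.
§13.3 vehicles 16 > 15 → General Business Registration required.
§13.4 vehicles 16 > 13; sells goods at retail → Small Fleet Registration not required.
§13.5 General Business Authorization is not required → no effect.
§13.6 Small Fleet Registration is not required → no effect.
§13.7 floor area 12,200 square feet ≤ 18,700 square feet; vehicles 16 ≤ 17; employees 27 ≤ 62 → General Business License required.

General Business License, General Business Registration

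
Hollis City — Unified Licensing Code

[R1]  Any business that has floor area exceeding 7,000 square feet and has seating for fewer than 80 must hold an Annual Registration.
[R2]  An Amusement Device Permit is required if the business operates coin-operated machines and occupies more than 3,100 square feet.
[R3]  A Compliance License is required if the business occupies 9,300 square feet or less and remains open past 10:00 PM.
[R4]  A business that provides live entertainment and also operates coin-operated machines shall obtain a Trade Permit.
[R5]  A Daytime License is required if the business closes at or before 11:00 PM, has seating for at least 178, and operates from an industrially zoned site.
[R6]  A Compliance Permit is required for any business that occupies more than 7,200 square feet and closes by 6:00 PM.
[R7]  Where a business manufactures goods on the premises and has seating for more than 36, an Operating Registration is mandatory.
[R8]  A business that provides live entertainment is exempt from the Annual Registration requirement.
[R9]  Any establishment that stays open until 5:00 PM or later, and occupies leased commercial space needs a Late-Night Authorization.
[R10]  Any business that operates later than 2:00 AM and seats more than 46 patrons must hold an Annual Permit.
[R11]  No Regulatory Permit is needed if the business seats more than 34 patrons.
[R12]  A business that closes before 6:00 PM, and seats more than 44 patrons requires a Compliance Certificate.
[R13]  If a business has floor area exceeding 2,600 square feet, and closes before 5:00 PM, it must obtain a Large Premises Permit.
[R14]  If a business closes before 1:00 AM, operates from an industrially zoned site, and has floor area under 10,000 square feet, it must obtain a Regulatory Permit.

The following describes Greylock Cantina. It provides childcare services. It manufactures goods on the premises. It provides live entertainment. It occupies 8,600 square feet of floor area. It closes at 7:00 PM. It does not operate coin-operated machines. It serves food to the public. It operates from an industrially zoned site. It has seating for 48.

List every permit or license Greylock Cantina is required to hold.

[R1] floor area 8,600 square feet > 7,000 square feet; seating 48 < 80 → Annual Registration required.
[R2] does not operate coin-operated machines; floor area 8,600 square feet > 3,100 square feet → Amusement Device Permit not required.
[R3] floor area 8,600 square feet ≤ 9,300 square feet; closes 7:00 PM, at/before 10:00 PM → Compliance License not required.
[R4] provides live entertainment; does not operate coin-operated machines → Trade Permit not required.
[R5] closes 7:00 PM, at/before 11:00 PM; seating 48 < 178; operates from an industrially zoned site → Daytime License not required.
[R6] floor area 8,600 square feet > 7,200 square feet; closes 7:00 PM, after 6:00 PM → Compliance Permit not required.
[R7] manufactures goods on the premises; seating 48 > 36 → Operating Registration required.
[R8] provides live entertainment → exempt from Annual Registration.
[R9] closes 7:00 PM, after 5:00 PM; operates from an industrially zoned site (not: occupies leased commercial space) → Late-Night Authorization not required.
[R10] closes 7:00 PM, at/before 2:00 AM; seating 48 > 46 → Annual Permit not required.
[R11] seating 48 > 34 → exempt from Regulatory Permit.
[R12] closes 7:00 PM, after 6:00 PM; seating 48 > 44 → Compliance Certificate not required.
[R13] floor area 8,600 square feet > 2,600 square feet; closes 7:00 PM, after 5:00 PM → Large Premises Permit not required.
[R14] closes 7:00 PM, at/before 1:00 AM; operates from an industrially zoned site; floor area 8,600 square feet < 10,000 square feet → Regulatory Permit required.

Operating Registration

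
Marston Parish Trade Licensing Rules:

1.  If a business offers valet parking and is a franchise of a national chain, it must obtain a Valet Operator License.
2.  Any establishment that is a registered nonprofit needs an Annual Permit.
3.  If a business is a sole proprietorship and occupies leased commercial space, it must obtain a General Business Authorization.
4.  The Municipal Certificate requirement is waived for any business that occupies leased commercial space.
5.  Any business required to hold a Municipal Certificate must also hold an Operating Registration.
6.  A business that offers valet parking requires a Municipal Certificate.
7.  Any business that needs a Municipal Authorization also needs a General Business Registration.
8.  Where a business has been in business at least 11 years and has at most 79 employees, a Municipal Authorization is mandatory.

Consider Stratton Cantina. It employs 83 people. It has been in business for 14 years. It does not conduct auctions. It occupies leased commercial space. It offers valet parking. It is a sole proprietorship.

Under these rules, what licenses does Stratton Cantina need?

1. offers valet parking; is a sole proprietorship (not: is a franchise of a national chain) → Valet Operator License not required.
2. is a sole proprietorship (not: is a registered nonprofit) → Annual Permit not required.
3. is a sole proprietorship; occupies leased commercial space → General Business Authorization required.
4. occupies leased commercial space → exempt from Municipal Certificate.
5. Municipal Certificate is not required → no effect.
6. offers valet parking → Municipal Certificate required.
7. Municipal Authorization is not required → no effect.
8. years in business 14 ≥ 11; employees 83 > 79 → Municipal Authorization not required.

General Business Authorization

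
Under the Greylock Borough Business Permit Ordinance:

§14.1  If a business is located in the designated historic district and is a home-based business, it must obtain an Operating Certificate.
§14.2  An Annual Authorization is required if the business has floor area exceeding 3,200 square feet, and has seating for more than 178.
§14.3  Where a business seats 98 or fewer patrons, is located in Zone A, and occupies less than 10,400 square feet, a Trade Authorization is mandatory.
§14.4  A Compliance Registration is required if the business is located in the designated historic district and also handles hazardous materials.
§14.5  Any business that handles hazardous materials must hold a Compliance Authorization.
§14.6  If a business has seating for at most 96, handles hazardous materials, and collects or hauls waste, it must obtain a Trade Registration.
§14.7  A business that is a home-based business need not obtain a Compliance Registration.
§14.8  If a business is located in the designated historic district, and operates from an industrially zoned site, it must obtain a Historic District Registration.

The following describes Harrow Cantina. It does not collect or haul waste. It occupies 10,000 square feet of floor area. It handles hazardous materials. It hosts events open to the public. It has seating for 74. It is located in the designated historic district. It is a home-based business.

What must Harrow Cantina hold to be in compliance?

Compliance Authorization, Operating Certificate

§14.1 is located in the designated historic district; is a home-based business → Operating Certificate required.
§14.2 floor area 10,000 square feet > 3,200 square feet; seating 74 ≤ 178 → Annual Authorization not required.
§14.3 seating 74 ≤ 98; is located in the designated historic district (not: is located in Zone A); floor area 10,000 square feet < 10,400 square feet → Trade Authorization not required.
§14.4 is located in the designated historic district; handles hazardous materials → Compliance Registration required.
§14.5 handles hazardous materials → Compliance Authorization required.
§14.6 seating 74 ≤ 96; handles hazardous materials; does not collect or haul waste → Trade Registration not required.
§14.7 is a home-based business → exempt from Compliance Registration.
§14.8 is located in the designated historic district; is a home-based business (not: operates from an industrially zoned site) → Historic District Registration not required.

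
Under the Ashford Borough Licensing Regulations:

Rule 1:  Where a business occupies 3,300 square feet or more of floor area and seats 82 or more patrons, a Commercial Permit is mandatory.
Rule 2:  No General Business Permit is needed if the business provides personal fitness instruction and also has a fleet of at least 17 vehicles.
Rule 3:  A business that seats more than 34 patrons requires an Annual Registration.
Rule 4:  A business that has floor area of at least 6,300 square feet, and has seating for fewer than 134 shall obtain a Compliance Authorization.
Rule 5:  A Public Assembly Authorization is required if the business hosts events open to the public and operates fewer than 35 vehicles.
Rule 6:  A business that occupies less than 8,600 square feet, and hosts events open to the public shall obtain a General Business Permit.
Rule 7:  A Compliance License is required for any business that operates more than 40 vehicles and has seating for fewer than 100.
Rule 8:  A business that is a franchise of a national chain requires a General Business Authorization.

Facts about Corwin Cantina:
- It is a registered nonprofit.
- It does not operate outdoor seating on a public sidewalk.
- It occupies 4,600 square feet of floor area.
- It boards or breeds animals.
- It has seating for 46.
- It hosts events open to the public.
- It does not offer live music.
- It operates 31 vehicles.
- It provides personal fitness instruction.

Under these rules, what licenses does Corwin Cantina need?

Annual Registration, Public Assembly Authorization

Rule 1: floor area 4,600 square feet ≥ 3,300 square feet; seating 46 < 82 → Commercial Permit not required.
Rule 2: provides personal fitness instruction; vehicles 31 ≥ 17 → exempt from General Business Permit.
Rule 3: seating 46 > 34 → Annual Registration required.
Rule 4: floor area 4,600 square feet < 6,300 square feet; seating 46 < 134 → Compliance Authorization not required.
Rule 5: hosts events open to the public; vehicles 31 < 35 → Public Assembly Authorization required.
Rule 6: floor area 4,600 square feet < 8,600 square feet; hosts events open to the public → General Business Permit required.
Rule 7: vehicles 31 ≤ 40; seating 46 < 100 → Compliance License not required.
Rule 8: is a registered nonprofit (not: is a franchise of a national chain) → General Business Authorization not required.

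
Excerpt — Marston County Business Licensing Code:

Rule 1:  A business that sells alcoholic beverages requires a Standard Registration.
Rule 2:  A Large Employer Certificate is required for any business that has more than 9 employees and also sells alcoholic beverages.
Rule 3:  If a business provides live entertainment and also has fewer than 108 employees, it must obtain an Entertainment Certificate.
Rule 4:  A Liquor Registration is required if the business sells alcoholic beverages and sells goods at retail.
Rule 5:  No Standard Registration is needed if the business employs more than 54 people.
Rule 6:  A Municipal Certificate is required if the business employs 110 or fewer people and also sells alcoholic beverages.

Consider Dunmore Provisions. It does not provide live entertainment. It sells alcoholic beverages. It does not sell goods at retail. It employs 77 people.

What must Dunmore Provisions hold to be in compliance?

Large Employer Certificate, Municipal Certificate

Rule 1: sells alcoholic beverages → Standard Registration required.
Rule 2: employees 77 > 9; sells alcoholic beverages → Large Employer Certificate required.
Rule 3: does not provide live entertainment; employees 77 < 108 → Entertainment Certificate not required.
Rule 4: sells alcoholic beverages; does not sell goods at retail → Liquor Registration not required.
Rule 5: employees 77 > 54 → exempt from Standard Registration.
Rule 6: employees 77 ≤ 110; sells alcoholic beverages → Municipal Certificate required.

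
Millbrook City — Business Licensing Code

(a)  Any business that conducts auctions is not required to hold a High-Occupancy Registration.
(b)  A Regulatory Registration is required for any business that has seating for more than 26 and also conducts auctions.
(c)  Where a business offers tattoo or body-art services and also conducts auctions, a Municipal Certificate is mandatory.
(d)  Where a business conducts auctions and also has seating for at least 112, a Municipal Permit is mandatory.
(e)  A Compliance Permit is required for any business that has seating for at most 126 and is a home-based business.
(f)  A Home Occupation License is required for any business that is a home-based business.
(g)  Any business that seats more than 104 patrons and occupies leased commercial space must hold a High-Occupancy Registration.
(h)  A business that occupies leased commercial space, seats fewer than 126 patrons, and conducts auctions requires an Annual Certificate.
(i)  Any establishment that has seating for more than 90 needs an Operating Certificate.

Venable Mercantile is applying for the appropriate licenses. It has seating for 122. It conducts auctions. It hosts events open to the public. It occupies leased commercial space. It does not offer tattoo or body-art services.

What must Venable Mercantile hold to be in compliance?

Annual Certificate, Municipal Permit, Operating Certificate, Regulatory Registration

(a) conducts auctions → exempt from High-Occupancy Registration.
(b) seating 122 > 26; conducts auctions → Regulatory Registration required.
(c) does not offer tattoo or body-art services; conducts auctions → Municipal Certificate not required.
(d) conducts auctions; seating 122 ≥ 112 → Municipal Permit required.
(e) seating 122 ≤ 126; occupies leased commercial space (not: is a home-based business) → Compliance Permit not required.
(f) occupies leased commercial space (not: is a home-based business) → Home Occupation License not required.
(g) seating 122 > 104; occupies leased commercial space → High-Occupancy Registration required.
(h) occupies leased commercial space; seating 122 < 126; conducts auctions → Annual Certificate required.
(i) seating 122 > 90 → Operating Certificate required.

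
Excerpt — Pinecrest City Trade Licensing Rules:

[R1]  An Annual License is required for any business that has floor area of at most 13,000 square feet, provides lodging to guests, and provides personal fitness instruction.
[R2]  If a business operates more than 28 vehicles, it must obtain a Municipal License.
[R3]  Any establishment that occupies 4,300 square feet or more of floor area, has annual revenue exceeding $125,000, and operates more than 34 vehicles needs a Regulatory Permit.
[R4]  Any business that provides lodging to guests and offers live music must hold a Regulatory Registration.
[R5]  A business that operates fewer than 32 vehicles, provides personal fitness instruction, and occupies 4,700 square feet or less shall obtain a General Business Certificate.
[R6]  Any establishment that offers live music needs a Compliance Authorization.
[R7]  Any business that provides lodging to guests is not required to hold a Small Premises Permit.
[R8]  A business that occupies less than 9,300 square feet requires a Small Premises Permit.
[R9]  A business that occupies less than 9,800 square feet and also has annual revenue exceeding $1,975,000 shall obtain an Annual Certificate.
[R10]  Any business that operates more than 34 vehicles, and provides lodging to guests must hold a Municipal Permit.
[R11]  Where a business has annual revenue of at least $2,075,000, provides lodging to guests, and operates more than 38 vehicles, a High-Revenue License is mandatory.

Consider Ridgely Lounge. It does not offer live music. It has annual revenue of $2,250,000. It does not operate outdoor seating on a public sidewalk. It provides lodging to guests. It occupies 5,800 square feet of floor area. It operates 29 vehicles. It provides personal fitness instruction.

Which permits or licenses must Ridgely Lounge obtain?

[R1] floor area 5,800 square feet ≤ 13,000 square feet; provides lodging to guests; provides personal fitness instruction → Annual License required.
[R2] vehicles 29 > 28 → Municipal License required.
[R3] floor area 5,800 square feet ≥ 4,300 square feet; revenue $2,250,000 > $125,000; vehicles 29 ≤ 34 → Regulatory Permit not required.
[R4] provides lodging to guests; does not offer live music → Regulatory Registration not required.
[R5] vehicles 29 < 32; provides personal fitness instruction; floor area 5,800 square feet > 4,700 square feet → General Business Certificate not required.
[R6] does not offer live music → Compliance Authorization not required.
[R7] provides lodging to guests → exempt from Small Premises Permit.
[R8] floor area 5,800 square feet < 9,300 square feet → Small Premises Permit required.
[R9] floor area 5,800 square feet < 9,800 square feet; revenue $2,250,000 > $1,975,000 → Annual Certificate required.
[R10] vehicles 29 ≤ 34; provides lodging to guests → Municipal Permit not required.
[R11] revenue $2,250,000 ≥ $2,075,000; provides lodging to guests; vehicles 29 ≤ 38 → High-Revenue License not required.

Annual Certificate, Annual License, Municipal License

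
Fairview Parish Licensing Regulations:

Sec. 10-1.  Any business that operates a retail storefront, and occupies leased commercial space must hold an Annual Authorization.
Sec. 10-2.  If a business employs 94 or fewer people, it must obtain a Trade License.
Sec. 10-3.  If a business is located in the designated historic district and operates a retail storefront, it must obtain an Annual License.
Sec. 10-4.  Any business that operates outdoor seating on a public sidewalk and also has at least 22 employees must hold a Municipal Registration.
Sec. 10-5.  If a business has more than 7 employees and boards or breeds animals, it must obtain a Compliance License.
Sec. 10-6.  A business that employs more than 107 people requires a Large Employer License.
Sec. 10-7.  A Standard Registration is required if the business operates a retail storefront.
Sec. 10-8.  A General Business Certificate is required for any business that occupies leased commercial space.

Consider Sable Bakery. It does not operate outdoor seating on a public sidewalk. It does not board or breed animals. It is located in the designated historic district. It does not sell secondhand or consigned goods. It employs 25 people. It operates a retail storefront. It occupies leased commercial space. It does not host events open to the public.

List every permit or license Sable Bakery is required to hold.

Annual Authorization, Annual License, General Business Certificate, Standard Registration, Trade License

Sec. 10-1. operates a retail storefront; occupies leased commercial space → Annual Authorization required.
Sec. 10-2. employees 25 ≤ 94 → Trade License required.
Sec. 10-3. is located in the designated historic district; operates a retail storefront → Annual License required.
Sec. 10-4. does not operate outdoor seating on a public sidewalk; employees 25 ≥ 22 → Municipal Registration not required.
Sec. 10-5. employees 25 > 7; does not board or breed animals → Compliance License not required.
Sec. 10-6. employees 25 ≤ 107 → Large Employer License not required.
Sec. 10-7. operates a retail storefront → Standard Registration required.
Sec. 10-8. occupies leased commercial space → General Business Certificate required.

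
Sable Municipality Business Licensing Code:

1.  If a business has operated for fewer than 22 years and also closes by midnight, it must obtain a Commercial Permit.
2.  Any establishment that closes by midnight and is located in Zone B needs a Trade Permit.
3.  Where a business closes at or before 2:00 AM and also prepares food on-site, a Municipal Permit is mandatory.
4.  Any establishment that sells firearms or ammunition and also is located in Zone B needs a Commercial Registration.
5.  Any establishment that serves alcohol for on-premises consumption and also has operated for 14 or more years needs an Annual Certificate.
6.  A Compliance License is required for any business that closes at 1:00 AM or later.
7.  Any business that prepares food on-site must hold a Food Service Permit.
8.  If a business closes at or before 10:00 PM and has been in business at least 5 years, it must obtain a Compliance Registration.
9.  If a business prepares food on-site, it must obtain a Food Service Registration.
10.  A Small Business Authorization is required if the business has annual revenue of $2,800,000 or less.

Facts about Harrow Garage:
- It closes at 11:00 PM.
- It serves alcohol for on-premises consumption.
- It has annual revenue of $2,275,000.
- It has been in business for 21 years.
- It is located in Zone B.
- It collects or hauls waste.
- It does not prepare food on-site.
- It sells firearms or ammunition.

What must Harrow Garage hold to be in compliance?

1. years in business 21 < 22; closes 11:00 PM, at/before midnight → Commercial Permit required.
2. closes 11:00 PM, at/before midnight; is located in Zone B → Trade Permit required.
3. closes 11:00 PM, at/before 2:00 AM; does not prepare food on-site → Municipal Permit not required.
4. sells firearms or ammunition; is located in Zone B → Commercial Registration required.
5. serves alcohol for on-premises consumption; years in business 21 ≥ 14 → Annual Certificate required.
6. closes 11:00 PM, at/before 1:00 AM → Compliance License not required.
7. does not prepare food on-site → Food Service Permit not required.
8. closes 11:00 PM, after 10:00 PM; years in business 21 ≥ 5 → Compliance Registration not required.
9. does not prepare food on-site → Food Service Registration not required.
10. revenue $2,275,000 ≤ $2,800,000 → Small Business Authorization required.

Annual Certificate, Commercial Permit, Commercial Registration, Small Business Authorization, Trade Permit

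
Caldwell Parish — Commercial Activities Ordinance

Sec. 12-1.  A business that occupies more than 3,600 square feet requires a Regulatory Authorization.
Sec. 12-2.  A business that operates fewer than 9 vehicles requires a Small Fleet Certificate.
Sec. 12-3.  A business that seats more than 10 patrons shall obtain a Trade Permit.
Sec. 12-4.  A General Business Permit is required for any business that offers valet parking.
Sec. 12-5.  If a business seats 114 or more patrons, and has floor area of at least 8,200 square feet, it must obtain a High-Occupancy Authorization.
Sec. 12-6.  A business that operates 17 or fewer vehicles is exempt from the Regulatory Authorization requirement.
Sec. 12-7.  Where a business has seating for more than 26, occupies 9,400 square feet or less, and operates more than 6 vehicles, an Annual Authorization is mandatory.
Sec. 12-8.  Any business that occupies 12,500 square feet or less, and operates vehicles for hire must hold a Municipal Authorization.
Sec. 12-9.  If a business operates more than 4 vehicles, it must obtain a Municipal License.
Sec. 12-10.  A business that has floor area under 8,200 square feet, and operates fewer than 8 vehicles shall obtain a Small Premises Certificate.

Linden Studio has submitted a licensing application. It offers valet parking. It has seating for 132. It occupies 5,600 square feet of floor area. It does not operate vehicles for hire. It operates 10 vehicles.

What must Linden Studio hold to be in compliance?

Sec. 12-1. floor area 5,600 square feet > 3,600 square feet → Regulatory Authorization required.
Sec. 12-2. vehicles 10 ≥ 9 → Small Fleet Certificate not required.
Sec. 12-3. seating 132 > 10 → Trade Permit required.
Sec. 12-4. offers valet parking → General Business Permit required.
Sec. 12-5. seating 132 ≥ 114; floor area 5,600 square feet < 8,200 square feet → High-Occupancy Authorization not required.
Sec. 12-6. vehicles 10 ≤ 17 → exempt from Regulatory Authorization.
Sec. 12-7. seating 132 > 26; floor area 5,600 square feet ≤ 9,400 square feet; vehicles 10 > 6 → Annual Authorization required.
Sec. 12-8. floor area 5,600 square feet ≤ 12,500 square feet; does not operate vehicles for hire → Municipal Authorization not required.
Sec. 12-9. vehicles 10 > 4 → Municipal License required.
Sec. 12-10. floor area 5,600 square feet < 8,200 square feet; vehicles 10 ≥ 8 → Small Premises Certificate not required.

Annual Authorization, General Business Permit, Municipal License, Trade Permit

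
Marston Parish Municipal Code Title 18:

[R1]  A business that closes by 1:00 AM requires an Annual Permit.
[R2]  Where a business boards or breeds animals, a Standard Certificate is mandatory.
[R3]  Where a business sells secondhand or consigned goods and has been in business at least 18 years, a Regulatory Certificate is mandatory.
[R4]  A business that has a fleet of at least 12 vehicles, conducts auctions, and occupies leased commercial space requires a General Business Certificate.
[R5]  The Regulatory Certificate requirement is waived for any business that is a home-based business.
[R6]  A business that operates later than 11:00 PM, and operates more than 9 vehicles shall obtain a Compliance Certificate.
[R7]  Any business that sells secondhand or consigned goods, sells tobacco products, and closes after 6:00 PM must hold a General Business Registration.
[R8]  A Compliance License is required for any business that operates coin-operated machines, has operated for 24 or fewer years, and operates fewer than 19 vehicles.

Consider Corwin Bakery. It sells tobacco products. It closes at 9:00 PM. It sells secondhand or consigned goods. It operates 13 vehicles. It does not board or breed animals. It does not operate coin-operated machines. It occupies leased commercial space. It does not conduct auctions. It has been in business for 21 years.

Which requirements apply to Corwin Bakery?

[R1] closes 9:00 PM, at/before 1:00 AM → Annual Permit required.
[R2] does not board or breed animals → Standard Certificate not required.
[R3] sells secondhand or consigned goods; years in business 21 ≥ 18 → Regulatory Certificate required.
[R4] vehicles 13 ≥ 12; does not conduct auctions; occupies leased commercial space → General Business Certificate not required.
[R5] occupies leased commercial space (not: is a home-based business) → Regulatory Certificate exemption does not apply.
[R6] closes 9:00 PM, at/before 11:00 PM; vehicles 13 > 9 → Compliance Certificate not required.
[R7] sells secondhand or consigned goods; sells tobacco products; closes 9:00 PM, after 6:00 PM → General Business Registration required.
[R8] does not operate coin-operated machines; years in business 21 ≤ 24; vehicles 13 < 19 → Compliance License not required.

Annual Permit, General Business Registration, Regulatory Certificate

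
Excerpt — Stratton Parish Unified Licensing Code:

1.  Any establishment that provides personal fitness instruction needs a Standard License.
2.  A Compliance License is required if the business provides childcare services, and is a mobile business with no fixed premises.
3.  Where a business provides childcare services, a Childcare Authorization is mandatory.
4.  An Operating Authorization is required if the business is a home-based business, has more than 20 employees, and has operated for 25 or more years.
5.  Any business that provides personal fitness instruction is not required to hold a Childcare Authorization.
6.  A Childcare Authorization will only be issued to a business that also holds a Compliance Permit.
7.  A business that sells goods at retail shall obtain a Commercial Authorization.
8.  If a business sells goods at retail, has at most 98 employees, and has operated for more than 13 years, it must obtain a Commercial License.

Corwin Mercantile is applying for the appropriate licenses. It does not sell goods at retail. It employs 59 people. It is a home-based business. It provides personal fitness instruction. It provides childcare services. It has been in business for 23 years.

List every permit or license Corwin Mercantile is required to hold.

1. provides personal fitness instruction → Standard License required.
2. provides childcare services; is a home-based business (not: is a mobile business with no fixed premises) → Compliance License not required.
3. provides childcare services → Childcare Authorization required.
4. is a home-based business; employees 59 > 20; years in business 23 < 25 → Operating Authorization not required.
5. provides personal fitness instruction → exempt from Childcare Authorization.
6. Childcare Authorization is not required → no effect.
7. does not sell goods at retail → Commercial Authorization not required.
8. does not sell goods at retail; employees 59 ≤ 98; years in business 23 > 13 → Commercial License not required.

Standard License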